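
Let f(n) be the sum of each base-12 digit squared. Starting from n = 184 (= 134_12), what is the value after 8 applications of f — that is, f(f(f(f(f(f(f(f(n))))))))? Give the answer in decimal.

164

184 = (1,3,4)_12 → 1² + 3² + 4² = 26
26 = (2,2)_12 → 2² + 2² = 8
8 = (8)_12 → 8² = 64
64 = (5,4)_12 → 5² + 4² = 41
41 = (3,5)_12 → 3² + 5² = 34
34 = (2,10)_12 → 2² + 10² = 104
104 = (8,8)_12 → 8² + 8² = 128
128 = (10,8)_12 → 10² + 8² = 164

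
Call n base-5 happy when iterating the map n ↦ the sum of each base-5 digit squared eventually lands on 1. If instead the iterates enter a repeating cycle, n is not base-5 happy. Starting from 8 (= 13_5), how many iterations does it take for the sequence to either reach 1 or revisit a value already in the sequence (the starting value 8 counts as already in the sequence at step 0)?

8 = (1,3)_5 → 1² + 3² = 10
10 = (2,0)_5 → 2² + 0² = 4
4 = (4)_5 → 4² = 16
16 = (3,1)_5 → 3² + 1² = 10  — 10 repeats.
That took 4 steps.

4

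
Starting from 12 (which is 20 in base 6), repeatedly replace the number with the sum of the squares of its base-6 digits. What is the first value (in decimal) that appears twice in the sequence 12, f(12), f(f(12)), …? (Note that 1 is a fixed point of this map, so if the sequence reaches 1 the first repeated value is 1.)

20

12 = (2,0)_6 → 4
4 = (4)_6 → 16
16 = (2,4)_6 → 20
20 = (3,2)_6 → 13
13 = (2,1)_6 → 5
5 = (5)_6 → 25
25 = (4,1)_6 → 17
17 = (2,5)_6 → 29
29 = (4,5)_6 → 41
41 = (1,0,5)_6 → 26
26 = (4,2)_6 → 20  — 20 already appeared earlier.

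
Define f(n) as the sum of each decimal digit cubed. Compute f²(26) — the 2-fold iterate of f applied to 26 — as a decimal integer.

26 → 224
224 → 80

80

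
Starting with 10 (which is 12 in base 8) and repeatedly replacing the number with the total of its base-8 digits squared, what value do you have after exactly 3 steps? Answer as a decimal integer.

10

10 = (1,2)_8 → 1² + 2² = 5
5 = (5)_8 → 5² = 25
25 = (3,1)_8 → 3² + 1² = 10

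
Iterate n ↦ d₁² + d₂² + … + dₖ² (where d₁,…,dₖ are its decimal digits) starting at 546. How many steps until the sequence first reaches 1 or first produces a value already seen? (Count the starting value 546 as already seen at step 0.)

546 → 77
77 → 98
98 → 145
145 → 42
42 → 20
20 → 4
4 → 16
16 → 37
37 → 58
58 → 89
89 → 145  — 145 repeats.
That took 11 steps.

11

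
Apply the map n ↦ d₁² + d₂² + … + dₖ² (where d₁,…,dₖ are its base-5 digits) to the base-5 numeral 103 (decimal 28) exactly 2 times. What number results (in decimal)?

4

28 = (1,0,3)_5 → 10
10 = (2,0)_5 → 4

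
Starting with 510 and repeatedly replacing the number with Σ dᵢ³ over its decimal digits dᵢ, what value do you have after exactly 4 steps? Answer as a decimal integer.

510 → 5³ + 1³ + 0³ = 126
126 → 1³ + 2³ + 6³ = 225
225 → 2³ + 2³ + 5³ = 141
141 → 1³ + 4³ + 1³ = 66

66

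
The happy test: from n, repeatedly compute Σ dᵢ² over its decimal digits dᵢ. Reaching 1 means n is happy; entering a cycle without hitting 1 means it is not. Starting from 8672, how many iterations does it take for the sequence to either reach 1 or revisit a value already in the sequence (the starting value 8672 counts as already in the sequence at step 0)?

15

8672 → 8² + 6² + 7² + 2² = 153
153 → 1² + 5² + 3² = 35
35 → 3² + 5² = 34
34 → 3² + 4² = 25
25 → 2² + 5² = 29
29 → 2² + 9² = 85
85 → 8² + 5² = 89
89 → 8² + 9² = 145
145 → 1² + 4² + 5² = 42
42 → 4² + 2² = 20
20 → 2² + 0² = 4
4 → 4² = 16
16 → 1² + 6² = 37
37 → 3² + 7² = 58
58 → 5² + 8² = 89  — 89 repeats.
That took 15 steps.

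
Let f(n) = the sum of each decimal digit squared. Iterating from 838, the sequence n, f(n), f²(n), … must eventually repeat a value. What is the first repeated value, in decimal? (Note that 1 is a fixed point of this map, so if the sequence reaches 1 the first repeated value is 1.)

838 → 137
137 → 59
59 → 106
106 → 37
37 → 58
58 → 89
89 → 145
145 → 42
42 → 20
20 → 4
4 → 16
16 → 37  — 37 already appeared earlier.

37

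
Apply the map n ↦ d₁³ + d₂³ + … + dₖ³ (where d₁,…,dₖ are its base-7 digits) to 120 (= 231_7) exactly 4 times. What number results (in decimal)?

120 = (2,3,1)_7 → 2³ + 3³ + 1³ = 36
36 = (5,1)_7 → 5³ + 1³ = 126
126 = (2,4,0)_7 → 2³ + 4³ + 0³ = 72
72 = (1,3,2)_7 → 1³ + 3³ + 2³ = 36

36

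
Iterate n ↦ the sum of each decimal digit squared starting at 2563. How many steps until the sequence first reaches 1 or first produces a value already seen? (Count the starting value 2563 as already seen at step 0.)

12

2563 → 2² + 5² + 6² + 3² = 4 + 25 + 36 + 9 = 74
74 → 7² + 4² = 49 + 16 = 65
65 → 6² + 5² = 36 + 25 = 61
61 → 6² + 1² = 36 + 1 = 37
37 → 3² + 7² = 9 + 49 = 58
58 → 5² + 8² = 25 + 64 = 89
89 → 8² + 9² = 64 + 81 = 145
145 → 1² + 4² + 5² = 1 + 16 + 25 = 42
42 → 4² + 2² = 16 + 4 = 20
20 → 2² + 0² = 4 + 0 = 4
4 → 4² = 16
16 → 1² + 6² = 1 + 36 = 37  — 37 repeats.
That took 12 steps.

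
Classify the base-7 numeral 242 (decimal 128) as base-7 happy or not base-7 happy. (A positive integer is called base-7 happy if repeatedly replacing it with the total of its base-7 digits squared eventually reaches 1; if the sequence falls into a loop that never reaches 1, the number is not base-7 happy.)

not base-7 happy

128 = (2,4,2)_7 → 2² + 4² + 2² = 24
24 = (3,3)_7 → 3² + 3² = 18
18 = (2,4)_7 → 2² + 4² = 20
20 = (2,6)_7 → 2² + 6² = 40
40 = (5,5)_7 → 5² + 5² = 50
50 = (1,0,1)_7 → 1² + 0² + 1² = 2
2 = (2)_7 → 2² = 4
4 = (4)_7 → 4² = 16
16 = (2,2)_7 → 2² + 2² = 8
8 = (1,1)_7 → 1² + 1² = 2  — 2 already seen; the sequence cycles without reaching 1.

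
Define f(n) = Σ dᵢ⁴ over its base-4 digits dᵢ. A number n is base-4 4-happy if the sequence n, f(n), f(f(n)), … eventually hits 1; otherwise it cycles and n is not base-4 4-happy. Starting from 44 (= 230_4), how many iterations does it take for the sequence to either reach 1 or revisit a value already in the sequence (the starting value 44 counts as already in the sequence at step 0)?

6

44 = (2,3,0)_4 → 97
97 = (1,2,0,1)_4 → 18
18 = (1,0,2)_4 → 17
17 = (1,0,1)_4 → 2
2 = (2)_4 → 16
16 = (1,0,0)_4 → 1  — reached 1.
That took 6 steps.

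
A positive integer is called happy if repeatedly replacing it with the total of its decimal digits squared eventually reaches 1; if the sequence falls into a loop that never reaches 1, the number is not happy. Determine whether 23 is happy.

23 → 2² + 3² = 4 + 9 = 13
13 → 1² + 3² = 1 + 9 = 10
10 → 1² + 0² = 1 + 0 = 1  — reached 1.

happy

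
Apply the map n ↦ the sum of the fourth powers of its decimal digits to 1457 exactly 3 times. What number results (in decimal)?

1457 → 1⁴ + 4⁴ + 5⁴ + 7⁴ = 1 + 256 + 625 + 2401 = 3283
3283 → 3⁴ + 2⁴ + 8⁴ + 3⁴ = 81 + 16 + 4096 + 81 = 4274
4274 → 4⁴ + 2⁴ + 7⁴ + 4⁴ = 256 + 16 + 2401 + 256 = 2929

2929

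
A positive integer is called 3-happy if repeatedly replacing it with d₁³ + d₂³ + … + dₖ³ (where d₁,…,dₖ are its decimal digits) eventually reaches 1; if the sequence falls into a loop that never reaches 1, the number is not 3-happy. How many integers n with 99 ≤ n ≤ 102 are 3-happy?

1

99: 99 → 1458 → 702 → 351 → 153 → 153  (repeats 153)
100: 100 → 1  (reaches 1)
101: 101 → 2 → 8 → 512 → 134 → 92 → 737 → 713 → 371 → 371  (repeats 371)
102: 102 → 9 → 729 → 1080 → 513 → 153 → 153  (repeats 153)
3-happy: 100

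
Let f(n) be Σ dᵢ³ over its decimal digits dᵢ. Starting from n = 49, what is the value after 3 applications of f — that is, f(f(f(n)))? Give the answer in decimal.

49 → 4³ + 9³ = 64 + 729 = 793
793 → 7³ + 9³ + 3³ = 343 + 729 + 27 = 1099
1099 → 1³ + 0³ + 9³ + 9³ = 1 + 0 + 729 + 729 = 1459

1459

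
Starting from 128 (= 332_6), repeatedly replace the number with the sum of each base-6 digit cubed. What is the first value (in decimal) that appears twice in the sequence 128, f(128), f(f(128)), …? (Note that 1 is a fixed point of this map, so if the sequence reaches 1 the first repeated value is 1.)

128

128 = (3,3,2)_6 → 3³ + 3³ + 2³ = 62
62 = (1,4,2)_6 → 1³ + 4³ + 2³ = 73
73 = (2,0,1)_6 → 2³ + 0³ + 1³ = 9
9 = (1,3)_6 → 1³ + 3³ = 28
28 = (4,4)_6 → 4³ + 4³ = 128  — 128 already appeared earlier.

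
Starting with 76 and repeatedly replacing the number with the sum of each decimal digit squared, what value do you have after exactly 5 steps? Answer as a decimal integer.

20

76 → 7² + 6² = 85
85 → 8² + 5² = 89
89 → 8² + 9² = 145
145 → 1² + 4² + 5² = 42
42 → 4² + 2² = 20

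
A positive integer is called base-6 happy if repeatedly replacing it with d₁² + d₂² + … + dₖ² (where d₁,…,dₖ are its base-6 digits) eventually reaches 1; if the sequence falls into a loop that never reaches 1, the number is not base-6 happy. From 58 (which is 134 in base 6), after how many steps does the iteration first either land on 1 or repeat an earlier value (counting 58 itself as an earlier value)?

9

58 = (1,3,4)_6 → 1² + 3² + 4² = 26
26 = (4,2)_6 → 4² + 2² = 20
20 = (3,2)_6 → 3² + 2² = 13
13 = (2,1)_6 → 2² + 1² = 5
5 = (5)_6 → 5² = 25
25 = (4,1)_6 → 4² + 1² = 17
17 = (2,5)_6 → 2² + 5² = 29
29 = (4,5)_6 → 4² + 5² = 41
41 = (1,0,5)_6 → 1² + 0² + 5² = 26  — 26 repeats.
That took 9 steps.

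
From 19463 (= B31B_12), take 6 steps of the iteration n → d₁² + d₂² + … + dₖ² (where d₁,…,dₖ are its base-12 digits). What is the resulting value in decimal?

5

19463 = (11,3,1,11)_12 → 11² + 3² + 1² + 11² = 252
252 = (1,9,0)_12 → 1² + 9² + 0² = 82
82 = (6,10)_12 → 6² + 10² = 136
136 = (11,4)_12 → 11² + 4² = 137
137 = (11,5)_12 → 11² + 5² = 146
146 = (1,0,2)_12 → 1² + 0² + 2² = 5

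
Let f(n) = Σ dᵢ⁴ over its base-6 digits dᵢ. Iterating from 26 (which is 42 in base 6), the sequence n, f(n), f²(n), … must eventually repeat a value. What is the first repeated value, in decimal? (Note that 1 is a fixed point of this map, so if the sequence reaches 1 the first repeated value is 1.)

26 = (4,2)_6 → 4⁴ + 2⁴ = 256 + 16 = 272
272 = (1,1,3,2)_6 → 1⁴ + 1⁴ + 3⁴ + 2⁴ = 1 + 1 + 81 + 16 = 99
99 = (2,4,3)_6 → 2⁴ + 4⁴ + 3⁴ = 16 + 256 + 81 = 353
353 = (1,3,4,5)_6 → 1⁴ + 3⁴ + 4⁴ + 5⁴ = 1 + 81 + 256 + 625 = 963
963 = (4,2,4,3)_6 → 4⁴ + 2⁴ + 4⁴ + 3⁴ = 256 + 16 + 256 + 81 = 609
609 = (2,4,5,3)_6 → 2⁴ + 4⁴ + 5⁴ + 3⁴ = 16 + 256 + 625 + 81 = 978
978 = (4,3,1,0)_6 → 4⁴ + 3⁴ + 1⁴ + 0⁴ = 256 + 81 + 1 + 0 = 338
338 = (1,3,2,2)_6 → 1⁴ + 3⁴ + 2⁴ + 2⁴ = 1 + 81 + 16 + 16 = 114
114 = (3,1,0)_6 → 3⁴ + 1⁴ + 0⁴ = 81 + 1 + 0 = 82
82 = (2,1,4)_6 → 2⁴ + 1⁴ + 4⁴ = 16 + 1 + 256 = 273
273 = (1,1,3,3)_6 → 1⁴ + 1⁴ + 3⁴ + 3⁴ = 1 + 1 + 81 + 81 = 164
164 = (4,3,2)_6 → 4⁴ + 3⁴ + 2⁴ = 256 + 81 + 16 = 353  — 353 already appeared earlier.

353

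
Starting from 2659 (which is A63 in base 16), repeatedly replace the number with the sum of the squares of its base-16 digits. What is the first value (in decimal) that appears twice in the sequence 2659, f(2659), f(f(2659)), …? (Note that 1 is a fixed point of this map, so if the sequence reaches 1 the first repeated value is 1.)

169

2659 = (10,6,3)_16 → 145
145 = (9,1)_16 → 82
82 = (5,2)_16 → 29
29 = (1,13)_16 → 170
170 = (10,10)_16 → 200
200 = (12,8)_16 → 208
208 = (13,0)_16 → 169
169 = (10,9)_16 → 181
181 = (11,5)_16 → 146
146 = (9,2)_16 → 85
85 = (5,5)_16 → 50
50 = (3,2)_16 → 13
13 = (13)_16 → 169  — 169 already appeared earlier.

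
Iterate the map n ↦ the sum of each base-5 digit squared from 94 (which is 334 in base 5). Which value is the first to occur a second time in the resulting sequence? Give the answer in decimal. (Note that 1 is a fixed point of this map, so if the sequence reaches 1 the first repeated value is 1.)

94 = (3,3,4)_5 → 3² + 3² + 4² = 34
34 = (1,1,4)_5 → 1² + 1² + 4² = 18
18 = (3,3)_5 → 3² + 3² = 18  — 18 already appeared earlier.

18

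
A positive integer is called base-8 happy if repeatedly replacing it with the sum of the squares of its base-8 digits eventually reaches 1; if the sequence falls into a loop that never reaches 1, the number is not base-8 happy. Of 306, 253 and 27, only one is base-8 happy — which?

306: 306 → 56 → 49 → 37 → 41 → 26 → 13 → 26  — repeats 26 (not base-8 happy)
253: 253 → 83 → 14 → 37 → 41 → 26 → 13 → 26  — repeats 26 (not base-8 happy)
27: 27 → 18 → 8 → 1  — reaches 1 (base-8 happy)

27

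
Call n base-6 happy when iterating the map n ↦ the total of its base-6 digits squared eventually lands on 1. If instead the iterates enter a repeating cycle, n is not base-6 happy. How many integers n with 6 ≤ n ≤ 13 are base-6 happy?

6: 6 → 1  (reaches 1)
7: 7 → 2 → 4 → 16 → 20 → 13 → 5 → 25 → 17 → 29 → 41 → 26 → 20  (repeats 20)
8: 8 → 5 → 25 → 17 → 29 → 41 → 26 → 20 → 13 → 5  (repeats 5)
9: 9 → 10 → 17 → 29 → 41 → 26 → 20 → 13 → 5 → 25 → 17  (repeats 17)
10: 10 → 17 → 29 → 41 → 26 → 20 → 13 → 5 → 25 → 17  (repeats 17)
11: 11 → 26 → 20 → 13 → 5 → 25 → 17 → 29 → 41 → 26  (repeats 26)
12: 12 → 4 → 16 → 20 → 13 → 5 → 25 → 17 → 29 → 41 → 26 → 20  (repeats 20)
13: 13 → 5 → 25 → 17 → 29 → 41 → 26 → 20 → 13  (repeats 13)
base-6 happy: 6

1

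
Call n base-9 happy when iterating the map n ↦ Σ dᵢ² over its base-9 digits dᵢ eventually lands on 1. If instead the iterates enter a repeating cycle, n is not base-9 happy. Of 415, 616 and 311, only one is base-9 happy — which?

415: 415 → 27 → 9 → 1  — reaches 1 (base-9 happy)
616: 616 → 90 → 2 → 4 → 16 → 50 → 50  — repeats 50 (not base-9 happy)
311: 311 → 83 → 5 → 25 → 53 → 89 → 65 → 53  — repeats 53 (not base-9 happy)

415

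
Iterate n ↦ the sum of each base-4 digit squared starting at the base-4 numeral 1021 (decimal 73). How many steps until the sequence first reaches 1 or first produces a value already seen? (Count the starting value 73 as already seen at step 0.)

73 = (1,0,2,1)_4 → 1² + 0² + 2² + 1² = 6
6 = (1,2)_4 → 1² + 2² = 5
5 = (1,1)_4 → 1² + 1² = 2
2 = (2)_4 → 2² = 4
4 = (1,0)_4 → 1² + 0² = 1  — reached 1.
That took 5 steps.

5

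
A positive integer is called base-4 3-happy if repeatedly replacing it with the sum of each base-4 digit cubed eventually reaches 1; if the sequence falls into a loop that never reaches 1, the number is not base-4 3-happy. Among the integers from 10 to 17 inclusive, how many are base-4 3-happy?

2

10: 10 → 16 → 1  (reaches 1)
11: 11 → 35 → 35  (repeats 35)
12: 12 → 27 → 36 → 9 → 9  (repeats 9)
13: 13 → 28 → 28  (repeats 28)
14: 14 → 35 → 35  (repeats 35)
15: 15 → 54 → 36 → 9 → 9  (repeats 9)
16: 16 → 1  (reaches 1)
17: 17 → 2 → 8 → 8  (repeats 8)
base-4 3-happy: 10, 16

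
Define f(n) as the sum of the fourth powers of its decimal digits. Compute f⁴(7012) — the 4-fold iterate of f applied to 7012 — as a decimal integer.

10914

7012 → 2418
2418 → 4369
4369 → 8194
8194 → 10914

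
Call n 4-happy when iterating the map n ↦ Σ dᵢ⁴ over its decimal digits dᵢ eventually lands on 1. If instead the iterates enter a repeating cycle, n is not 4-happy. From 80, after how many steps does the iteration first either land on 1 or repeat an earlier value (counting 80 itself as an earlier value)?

80 → 8⁴ + 0⁴ = 4096
4096 → 4⁴ + 0⁴ + 9⁴ + 6⁴ = 8113
8113 → 8⁴ + 1⁴ + 1⁴ + 3⁴ = 4179
4179 → 4⁴ + 1⁴ + 7⁴ + 9⁴ = 9219
9219 → 9⁴ + 2⁴ + 1⁴ + 9⁴ = 13139
13139 → 1⁴ + 3⁴ + 1⁴ + 3⁴ + 9⁴ = 6725
6725 → 6⁴ + 7⁴ + 2⁴ + 5⁴ = 4338
4338 → 4⁴ + 3⁴ + 3⁴ + 8⁴ = 4514
4514 → 4⁴ + 5⁴ + 1⁴ + 4⁴ = 1138
1138 → 1⁴ + 1⁴ + 3⁴ + 8⁴ = 4179  — 4179 repeats.
That took 10 steps.

10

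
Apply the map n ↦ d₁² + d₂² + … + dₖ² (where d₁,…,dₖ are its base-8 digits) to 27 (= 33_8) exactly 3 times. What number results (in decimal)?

27 = (3,3)_8 → 3² + 3² = 9 + 9 = 18
18 = (2,2)_8 → 2² + 2² = 4 + 4 = 8
8 = (1,0)_8 → 1² + 0² = 1 + 0 = 1

1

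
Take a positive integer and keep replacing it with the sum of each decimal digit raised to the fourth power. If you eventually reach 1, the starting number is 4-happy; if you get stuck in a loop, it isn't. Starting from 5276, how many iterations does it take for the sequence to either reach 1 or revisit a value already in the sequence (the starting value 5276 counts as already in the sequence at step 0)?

8

5276 → 5⁴ + 2⁴ + 7⁴ + 6⁴ = 625 + 16 + 2401 + 1296 = 4338
4338 → 4⁴ + 3⁴ + 3⁴ + 8⁴ = 256 + 81 + 81 + 4096 = 4514
4514 → 4⁴ + 5⁴ + 1⁴ + 4⁴ = 256 + 625 + 1 + 256 = 1138
1138 → 1⁴ + 1⁴ + 3⁴ + 8⁴ = 1 + 1 + 81 + 4096 = 4179
4179 → 4⁴ + 1⁴ + 7⁴ + 9⁴ = 256 + 1 + 2401 + 6561 = 9219
9219 → 9⁴ + 2⁴ + 1⁴ + 9⁴ = 6561 + 16 + 1 + 6561 = 13139
13139 → 1⁴ + 3⁴ + 1⁴ + 3⁴ + 9⁴ = 1 + 81 + 1 + 81 + 6561 = 6725
6725 → 6⁴ + 7⁴ + 2⁴ + 5⁴ = 1296 + 2401 + 16 + 625 = 4338  — 4338 repeats.
That took 8 steps.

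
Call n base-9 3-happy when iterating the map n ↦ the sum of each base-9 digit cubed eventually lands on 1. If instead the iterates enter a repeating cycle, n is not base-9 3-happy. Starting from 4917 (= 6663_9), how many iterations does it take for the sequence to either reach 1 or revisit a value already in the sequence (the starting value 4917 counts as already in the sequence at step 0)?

7

4917 = (6,6,6,3)_9 → 6³ + 6³ + 6³ + 3³ = 675
675 = (8,3,0)_9 → 8³ + 3³ + 0³ = 539
539 = (6,5,8)_9 → 6³ + 5³ + 8³ = 853
853 = (1,1,4,7)_9 → 1³ + 1³ + 4³ + 7³ = 409
409 = (5,0,4)_9 → 5³ + 0³ + 4³ = 189
189 = (2,3,0)_9 → 2³ + 3³ + 0³ = 35
35 = (3,8)_9 → 3³ + 8³ = 539  — 539 repeats.
That took 7 steps.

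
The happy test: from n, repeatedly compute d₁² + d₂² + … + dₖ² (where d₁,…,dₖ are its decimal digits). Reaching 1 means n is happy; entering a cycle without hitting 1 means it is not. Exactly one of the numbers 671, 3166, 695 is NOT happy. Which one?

695

671: 671 → 86 → 100 → 1  — reaches 1 (happy)
3166: 3166 → 82 → 68 → 100 → 1  — reaches 1 (happy)
695: 695 → 142 → 21 → 5 → 25 → 29 → 85 → 89 → 145 → 42 → 20 → 4 → 16 → 37 → 58 → 89  — repeats 89 (not happy)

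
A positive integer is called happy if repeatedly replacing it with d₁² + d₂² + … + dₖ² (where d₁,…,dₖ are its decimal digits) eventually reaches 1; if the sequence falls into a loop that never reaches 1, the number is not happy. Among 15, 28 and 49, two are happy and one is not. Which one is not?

15

15: 15 → 26 → 40 → 16 → 37 → 58 → 89 → 145 → 42 → 20 → 4 → 16  — repeats 16 (not happy)
28: 28 → 68 → 100 → 1  — reaches 1 (happy)
49: 49 → 97 → 130 → 10 → 1  — reaches 1 (happy)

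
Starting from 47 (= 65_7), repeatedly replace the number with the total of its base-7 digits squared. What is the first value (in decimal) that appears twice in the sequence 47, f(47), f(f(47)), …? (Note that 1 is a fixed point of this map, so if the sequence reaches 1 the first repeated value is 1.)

47 = (6,5)_7 → 61
61 = (1,1,5)_7 → 27
27 = (3,6)_7 → 45
45 = (6,3)_7 → 45  — 45 already appeared earlier.

45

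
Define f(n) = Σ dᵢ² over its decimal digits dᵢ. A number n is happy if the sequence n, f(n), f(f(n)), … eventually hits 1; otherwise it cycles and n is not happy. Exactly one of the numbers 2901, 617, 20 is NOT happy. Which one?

2901: 2901 → 86 → 100 → 1  — reaches 1 (happy)
617: 617 → 86 → 100 → 1  — reaches 1 (happy)
20: 20 → 4 → 16 → 37 → 58 → 89 → 145 → 42 → 20  — repeats 20 (not happy)

20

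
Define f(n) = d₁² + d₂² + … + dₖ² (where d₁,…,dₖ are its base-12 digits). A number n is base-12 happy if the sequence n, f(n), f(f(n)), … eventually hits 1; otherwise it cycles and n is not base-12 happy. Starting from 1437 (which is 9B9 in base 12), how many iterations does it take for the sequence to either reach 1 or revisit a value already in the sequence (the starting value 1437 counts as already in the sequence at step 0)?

1437 = (9,11,9)_12 → 283
283 = (1,11,7)_12 → 171
171 = (1,2,3)_12 → 14
14 = (1,2)_12 → 5
5 = (5)_12 → 25
25 = (2,1)_12 → 5  — 5 repeats.
That took 6 steps.

6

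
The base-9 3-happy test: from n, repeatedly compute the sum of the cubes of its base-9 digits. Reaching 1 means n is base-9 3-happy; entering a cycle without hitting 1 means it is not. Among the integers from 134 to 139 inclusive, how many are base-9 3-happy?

134: 134 → 638 → 1198 → 470 → 476 → 980 → 540 → 432 → 152 → 856 → 128 → 134  — not base-9 3-happy
135: 135 → 217 → 225 → 351 → 91 → 3 → 27 → 27  — not base-9 3-happy
136: 136 → 218 → 232 → 694 → 638 → 1198 → 470 → 476 → 980 → 540 → 432 → 152 → 856 → 128 → 134 → 638  — not base-9 3-happy
137: 137 → 225 → 351 → 91 → 3 → 27 → 27  — not base-9 3-happy
138: 138 → 244 → 28 → 28  — not base-9 3-happy
139: 139 → 281 → 99 → 9 → 1  — base-9 3-happy
base-9 3-happy: 139

1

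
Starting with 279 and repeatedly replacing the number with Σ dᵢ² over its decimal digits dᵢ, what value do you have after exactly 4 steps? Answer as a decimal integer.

16

279 → 2² + 7² + 9² = 134
134 → 1² + 3² + 4² = 26
26 → 2² + 6² = 40
40 → 4² + 0² = 16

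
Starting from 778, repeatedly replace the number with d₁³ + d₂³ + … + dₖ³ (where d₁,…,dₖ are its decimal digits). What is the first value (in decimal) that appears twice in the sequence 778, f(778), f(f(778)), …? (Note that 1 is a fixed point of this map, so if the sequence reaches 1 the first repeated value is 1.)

778 → 7³ + 7³ + 8³ = 1198
1198 → 1³ + 1³ + 9³ + 8³ = 1243
1243 → 1³ + 2³ + 4³ + 3³ = 100
100 → 1³ + 0³ + 0³ = 1  — reached the fixed point 1.
1 → 1, so 1 is the first repeated value.

1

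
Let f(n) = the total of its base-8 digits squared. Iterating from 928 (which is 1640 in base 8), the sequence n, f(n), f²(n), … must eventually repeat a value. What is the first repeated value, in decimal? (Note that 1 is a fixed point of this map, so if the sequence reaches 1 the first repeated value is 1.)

16

928 = (1,6,4,0)_8 → 53
53 = (6,5)_8 → 61
61 = (7,5)_8 → 74
74 = (1,1,2)_8 → 6
6 = (6)_8 → 36
36 = (4,4)_8 → 32
32 = (4,0)_8 → 16
16 = (2,0)_8 → 4
4 = (4)_8 → 16  — 16 already appeared earlier.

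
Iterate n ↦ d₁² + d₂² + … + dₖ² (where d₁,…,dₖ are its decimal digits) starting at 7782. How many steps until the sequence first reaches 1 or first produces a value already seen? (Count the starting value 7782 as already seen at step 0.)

11

7782 → 7² + 7² + 8² + 2² = 166
166 → 1² + 6² + 6² = 73
73 → 7² + 3² = 58
58 → 5² + 8² = 89
89 → 8² + 9² = 145
145 → 1² + 4² + 5² = 42
42 → 4² + 2² = 20
20 → 2² + 0² = 4
4 → 4² = 16
16 → 1² + 6² = 37
37 → 3² + 7² = 58  — 58 repeats.
That took 11 steps.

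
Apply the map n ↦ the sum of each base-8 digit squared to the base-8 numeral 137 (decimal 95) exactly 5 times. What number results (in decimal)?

74

95 = (1,3,7)_8 → 1² + 3² + 7² = 1 + 9 + 49 = 59
59 = (7,3)_8 → 7² + 3² = 49 + 9 = 58
58 = (7,2)_8 → 7² + 2² = 49 + 4 = 53
53 = (6,5)_8 → 6² + 5² = 36 + 25 = 61
61 = (7,5)_8 → 7² + 5² = 49 + 25 = 74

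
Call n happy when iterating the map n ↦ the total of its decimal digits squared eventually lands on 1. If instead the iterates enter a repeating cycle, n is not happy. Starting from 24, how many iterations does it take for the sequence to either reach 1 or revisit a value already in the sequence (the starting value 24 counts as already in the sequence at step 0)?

24 → 2² + 4² = 4 + 16 = 20
20 → 2² + 0² = 4 + 0 = 4
4 → 4² = 16
16 → 1² + 6² = 1 + 36 = 37
37 → 3² + 7² = 9 + 49 = 58
58 → 5² + 8² = 25 + 64 = 89
89 → 8² + 9² = 64 + 81 = 145
145 → 1² + 4² + 5² = 1 + 16 + 25 = 42
42 → 4² + 2² = 16 + 4 = 20  — 20 repeats.
That took 9 steps.

9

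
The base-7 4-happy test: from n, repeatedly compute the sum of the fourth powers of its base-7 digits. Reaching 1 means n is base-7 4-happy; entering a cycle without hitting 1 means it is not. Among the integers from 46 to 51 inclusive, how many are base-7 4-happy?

46: 46 → 1552 → 1218 → 1458 → 898 → 304 → 1378 → 1552  — not base-7 4-happy
47: 47 → 1921 → 963 → 1153 → 803 → 673 → 1923 → 1507 → 913 → 609 → 707 → 97 → 2593 → 1459 → 963  — not base-7 4-happy
48: 48 → 2592 → 1394 → 338 → 2608 → 514 → 244 → 2848 → 1314 → 1956 → 2258 → 1808 → 1938 → 2258  — not base-7 4-happy
49: 49 → 1  — base-7 4-happy
50: 50 → 2 → 16 → 32 → 512 → 164 → 178 → 418 → 708 → 98 → 16  — not base-7 4-happy
51: 51 → 17 → 97 → 2593 → 1459 → 963 → 1153 → 803 → 673 → 1923 → 1507 → 913 → 609 → 707 → 97  — not base-7 4-happy
base-7 4-happy: 49

1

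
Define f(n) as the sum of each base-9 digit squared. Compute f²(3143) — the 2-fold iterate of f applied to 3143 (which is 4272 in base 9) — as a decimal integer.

3143 = (4,2,7,2)_9 → 4² + 2² + 7² + 2² = 16 + 4 + 49 + 4 = 73
73 = (8,1)_9 → 8² + 1² = 64 + 1 = 65

65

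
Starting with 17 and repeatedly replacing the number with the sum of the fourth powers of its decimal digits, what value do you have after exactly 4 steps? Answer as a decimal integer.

8208

17 → 2402
2402 → 288
288 → 8208
8208 → 8208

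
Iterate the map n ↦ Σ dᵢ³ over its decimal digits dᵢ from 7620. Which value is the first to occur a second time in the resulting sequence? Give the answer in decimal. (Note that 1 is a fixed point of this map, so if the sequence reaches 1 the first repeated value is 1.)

153

7620 → 7³ + 6³ + 2³ + 0³ = 567
567 → 5³ + 6³ + 7³ = 684
684 → 6³ + 8³ + 4³ = 792
792 → 7³ + 9³ + 2³ = 1080
1080 → 1³ + 0³ + 8³ + 0³ = 513
513 → 5³ + 1³ + 3³ = 153
153 → 1³ + 5³ + 3³ = 153  — 153 already appeared earlier.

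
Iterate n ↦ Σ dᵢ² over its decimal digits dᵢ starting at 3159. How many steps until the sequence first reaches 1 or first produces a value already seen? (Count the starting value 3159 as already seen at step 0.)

12

3159 → 3² + 1² + 5² + 9² = 9 + 1 + 25 + 81 = 116
116 → 1² + 1² + 6² = 1 + 1 + 36 = 38
38 → 3² + 8² = 9 + 64 = 73
73 → 7² + 3² = 49 + 9 = 58
58 → 5² + 8² = 25 + 64 = 89
89 → 8² + 9² = 64 + 81 = 145
145 → 1² + 4² + 5² = 1 + 16 + 25 = 42
42 → 4² + 2² = 16 + 4 = 20
20 → 2² + 0² = 4 + 0 = 4
4 → 4² = 16
16 → 1² + 6² = 1 + 36 = 37
37 → 3² + 7² = 9 + 49 = 58  — 58 repeats.
That took 12 steps.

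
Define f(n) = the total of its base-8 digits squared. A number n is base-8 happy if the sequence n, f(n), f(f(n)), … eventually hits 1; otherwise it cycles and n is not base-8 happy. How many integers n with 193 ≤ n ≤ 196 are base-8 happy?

193: 193 → 10 → 5 → 25 → 10  (repeats 10)
194: 194 → 13 → 26 → 13  (repeats 13)
195: 195 → 18 → 8 → 1  (reaches 1)
196: 196 → 25 → 10 → 5 → 25  (repeats 25)
base-8 happy: 195

1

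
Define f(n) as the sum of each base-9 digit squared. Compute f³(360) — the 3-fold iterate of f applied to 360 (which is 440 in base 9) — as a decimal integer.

58

360 = (4,4,0)_9 → 4² + 4² + 0² = 32
32 = (3,5)_9 → 3² + 5² = 34
34 = (3,7)_9 → 3² + 7² = 58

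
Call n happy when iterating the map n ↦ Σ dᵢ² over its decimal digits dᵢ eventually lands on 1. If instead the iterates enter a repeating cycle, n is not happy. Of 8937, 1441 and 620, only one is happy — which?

8937

8937: 8937 → 203 → 13 → 10 → 1  — reaches 1 (happy)
1441: 1441 → 34 → 25 → 29 → 85 → 89 → 145 → 42 → 20 → 4 → 16 → 37 → 58 → 89  — repeats 89 (not happy)
620: 620 → 40 → 16 → 37 → 58 → 89 → 145 → 42 → 20 → 4 → 16  — repeats 16 (not happy)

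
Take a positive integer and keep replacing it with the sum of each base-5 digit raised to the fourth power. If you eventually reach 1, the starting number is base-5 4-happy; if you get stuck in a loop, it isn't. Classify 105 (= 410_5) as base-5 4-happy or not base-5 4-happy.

not base-5 4-happy

105 = (4,1,0)_5 → 4⁴ + 1⁴ + 0⁴ = 256 + 1 + 0 = 257
257 = (2,0,1,2)_5 → 2⁴ + 0⁴ + 1⁴ + 2⁴ = 16 + 0 + 1 + 16 = 33
33 = (1,1,3)_5 → 1⁴ + 1⁴ + 3⁴ = 1 + 1 + 81 = 83
83 = (3,1,3)_5 → 3⁴ + 1⁴ + 3⁴ = 81 + 1 + 81 = 163
163 = (1,1,2,3)_5 → 1⁴ + 1⁴ + 2⁴ + 3⁴ = 1 + 1 + 16 + 81 = 99
99 = (3,4,4)_5 → 3⁴ + 4⁴ + 4⁴ = 81 + 256 + 256 = 593
593 = (4,3,3,3)_5 → 4⁴ + 3⁴ + 3⁴ + 3⁴ = 256 + 81 + 81 + 81 = 499
499 = (3,4,4,4)_5 → 3⁴ + 4⁴ + 4⁴ + 4⁴ = 81 + 256 + 256 + 256 = 849
849 = (1,1,3,4,4)_5 → 1⁴ + 1⁴ + 3⁴ + 4⁴ + 4⁴ = 1 + 1 + 81 + 256 + 256 = 595
595 = (4,3,4,0)_5 → 4⁴ + 3⁴ + 4⁴ + 0⁴ = 256 + 81 + 256 + 0 = 593  — 593 already seen; the sequence cycles without reaching 1.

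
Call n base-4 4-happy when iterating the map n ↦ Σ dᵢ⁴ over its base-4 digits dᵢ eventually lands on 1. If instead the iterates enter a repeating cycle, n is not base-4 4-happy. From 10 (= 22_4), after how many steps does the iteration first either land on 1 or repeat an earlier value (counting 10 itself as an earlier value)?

10 = (2,2)_4 → 2⁴ + 2⁴ = 32
32 = (2,0,0)_4 → 2⁴ + 0⁴ + 0⁴ = 16
16 = (1,0,0)_4 → 1⁴ + 0⁴ + 0⁴ = 1  — reached 1.
That took 3 steps.

3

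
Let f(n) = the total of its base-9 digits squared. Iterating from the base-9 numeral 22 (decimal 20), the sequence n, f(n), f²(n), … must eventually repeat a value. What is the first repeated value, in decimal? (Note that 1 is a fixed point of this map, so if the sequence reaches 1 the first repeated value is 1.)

50

20 = (2,2)_9 → 2² + 2² = 4 + 4 = 8
8 = (8)_9 → 8² = 64
64 = (7,1)_9 → 7² + 1² = 49 + 1 = 50
50 = (5,5)_9 → 5² + 5² = 25 + 25 = 50  — 50 already appeared earlier.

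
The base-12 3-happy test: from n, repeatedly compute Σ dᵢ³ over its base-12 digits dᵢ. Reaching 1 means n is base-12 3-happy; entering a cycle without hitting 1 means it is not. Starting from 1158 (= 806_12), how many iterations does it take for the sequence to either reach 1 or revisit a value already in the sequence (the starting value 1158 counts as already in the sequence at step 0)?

1158 = (8,0,6)_12 → 8³ + 0³ + 6³ = 512 + 0 + 216 = 728
728 = (5,0,8)_12 → 5³ + 0³ + 8³ = 125 + 0 + 512 = 637
637 = (4,5,1)_12 → 4³ + 5³ + 1³ = 64 + 125 + 1 = 190
190 = (1,3,10)_12 → 1³ + 3³ + 10³ = 1 + 27 + 1000 = 1028
1028 = (7,1,8)_12 → 7³ + 1³ + 8³ = 343 + 1 + 512 = 856
856 = (5,11,4)_12 → 5³ + 11³ + 4³ = 125 + 1331 + 64 = 1520
1520 = (10,6,8)_12 → 10³ + 6³ + 8³ = 1000 + 216 + 512 = 1728
1728 = (1,0,0,0)_12 → 1³ + 0³ + 0³ + 0³ = 1 + 0 + 0 + 0 = 1  — reached 1.
That took 8 steps.

8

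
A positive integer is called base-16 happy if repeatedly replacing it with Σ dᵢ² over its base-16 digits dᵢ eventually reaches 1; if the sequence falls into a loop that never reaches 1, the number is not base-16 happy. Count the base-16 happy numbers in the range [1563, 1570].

1563: 1563 → 158 → 277 → 27 → 122 → 149 → 106 → 136 → 128 → 64 → 16 → 1  — base-16 happy
1564: 1564 → 181 → 146 → 85 → 50 → 13 → 169 → 181  — not base-16 happy
1565: 1565 → 206 → 340 → 42 → 104 → 100 → 52 → 25 → 82 → 29 → 170 → 200 → 208 → 169 → 181 → 146 → 85 → 50 → 13 → 169  — not base-16 happy
1566: 1566 → 233 → 277 → 27 → 122 → 149 → 106 → 136 → 128 → 64 → 16 → 1  — base-16 happy
1567: 1567 → 262 → 37 → 29 → 170 → 200 → 208 → 169 → 181 → 146 → 85 → 50 → 13 → 169  — not base-16 happy
1568: 1568 → 40 → 68 → 32 → 4 → 16 → 1  — base-16 happy
1569: 1569 → 41 → 85 → 50 → 13 → 169 → 181 → 146 → 85  — not base-16 happy
1570: 1570 → 44 → 148 → 97 → 37 → 29 → 170 → 200 → 208 → 169 → 181 → 146 → 85 → 50 → 13 → 169  — not base-16 happy
base-16 happy: 1563, 1566, 1568

3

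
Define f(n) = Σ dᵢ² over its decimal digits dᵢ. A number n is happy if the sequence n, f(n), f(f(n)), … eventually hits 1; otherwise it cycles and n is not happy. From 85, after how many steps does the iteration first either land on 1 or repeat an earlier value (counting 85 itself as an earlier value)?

85 → 89
89 → 145
145 → 42
42 → 20
20 → 4
4 → 16
16 → 37
37 → 58
58 → 89  — 89 repeats.
That took 9 steps.

9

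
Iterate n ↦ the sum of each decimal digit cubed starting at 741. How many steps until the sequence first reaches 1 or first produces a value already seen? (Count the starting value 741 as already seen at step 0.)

8

741 → 408
408 → 576
576 → 684
684 → 792
792 → 1080
1080 → 513
513 → 153
153 → 153  — 153 repeats.
That took 8 steps.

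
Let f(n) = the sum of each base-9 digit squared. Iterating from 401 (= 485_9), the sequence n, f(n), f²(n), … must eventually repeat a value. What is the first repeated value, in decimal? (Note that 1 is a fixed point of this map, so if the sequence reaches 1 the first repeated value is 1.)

401 = (4,8,5)_9 → 4² + 8² + 5² = 105
105 = (1,2,6)_9 → 1² + 2² + 6² = 41
41 = (4,5)_9 → 4² + 5² = 41  — 41 already appeared earlier.

41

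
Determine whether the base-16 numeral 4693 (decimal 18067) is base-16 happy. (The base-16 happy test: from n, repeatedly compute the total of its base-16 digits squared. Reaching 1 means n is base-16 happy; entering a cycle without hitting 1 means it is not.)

base-16 happy

18067 = (4,6,9,3)_16 → 142
142 = (8,14)_16 → 260
260 = (1,0,4)_16 → 17
17 = (1,1)_16 → 2
2 = (2)_16 → 4
4 = (4)_16 → 16
16 = (1,0)_16 → 1  — reached 1.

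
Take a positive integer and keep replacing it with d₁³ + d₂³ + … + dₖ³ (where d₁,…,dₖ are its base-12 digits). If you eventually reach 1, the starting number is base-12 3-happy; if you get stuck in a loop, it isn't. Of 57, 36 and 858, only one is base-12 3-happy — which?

57: 57 → 793 → 342 → 288 → 8 → 512 → 755 → 1464 → 1008 → 343 → 415 → 1351 → 1136 → 1855 → 1344 → 793  — repeats 793 (not base-12 3-happy)
36: 36 → 27 → 35 → 1339 → 1099 → 1029 → 1073 → 593 → 190 → 1028 → 856 → 1520 → 1728 → 1  — reaches 1 (base-12 3-happy)
858: 858 → 1672 → 1738 → 1001 → 1672  — repeats 1672 (not base-12 3-happy)

36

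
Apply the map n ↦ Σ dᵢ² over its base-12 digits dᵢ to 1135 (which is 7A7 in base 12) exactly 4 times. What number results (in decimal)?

34

1135 = (7,10,7)_12 → 7² + 10² + 7² = 198
198 = (1,4,6)_12 → 1² + 4² + 6² = 53
53 = (4,5)_12 → 4² + 5² = 41
41 = (3,5)_12 → 3² + 5² = 34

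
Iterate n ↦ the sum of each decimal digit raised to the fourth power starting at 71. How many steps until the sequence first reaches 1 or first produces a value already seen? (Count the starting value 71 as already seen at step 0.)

4

71 → 7⁴ + 1⁴ = 2401 + 1 = 2402
2402 → 2⁴ + 4⁴ + 0⁴ + 2⁴ = 16 + 256 + 0 + 16 = 288
288 → 2⁴ + 8⁴ + 8⁴ = 16 + 4096 + 4096 = 8208
8208 → 8⁴ + 2⁴ + 0⁴ + 8⁴ = 4096 + 16 + 0 + 4096 = 8208  — 8208 repeats.
That took 4 steps.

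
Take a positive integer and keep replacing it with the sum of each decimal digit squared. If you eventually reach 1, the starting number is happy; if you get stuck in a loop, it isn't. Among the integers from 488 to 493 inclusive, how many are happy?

1

488: 488 → 144 → 33 → 18 → 65 → 61 → 37 → 58 → 89 → 145 → 42 → 20 → 4 → 16 → 37  (repeats 37)
489: 489 → 161 → 38 → 73 → 58 → 89 → 145 → 42 → 20 → 4 → 16 → 37 → 58  (repeats 58)
490: 490 → 97 → 130 → 10 → 1  (reaches 1)
491: 491 → 98 → 145 → 42 → 20 → 4 → 16 → 37 → 58 → 89 → 145  (repeats 145)
492: 492 → 101 → 2 → 4 → 16 → 37 → 58 → 89 → 145 → 42 → 20 → 4  (repeats 4)
493: 493 → 106 → 37 → 58 → 89 → 145 → 42 → 20 → 4 → 16 → 37  (repeats 37)
happy: 490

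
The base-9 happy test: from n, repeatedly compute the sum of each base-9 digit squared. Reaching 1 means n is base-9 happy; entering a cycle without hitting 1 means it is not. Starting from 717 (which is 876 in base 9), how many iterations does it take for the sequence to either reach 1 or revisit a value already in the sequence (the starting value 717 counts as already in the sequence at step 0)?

717 = (8,7,6)_9 → 149
149 = (1,7,5)_9 → 75
75 = (8,3)_9 → 73
73 = (8,1)_9 → 65
65 = (7,2)_9 → 53
53 = (5,8)_9 → 89
89 = (1,0,8)_9 → 65  — 65 repeats.
That took 7 steps.

7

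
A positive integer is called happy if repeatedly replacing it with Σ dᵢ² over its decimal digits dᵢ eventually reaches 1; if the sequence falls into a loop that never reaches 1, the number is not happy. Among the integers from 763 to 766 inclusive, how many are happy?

763: 763 → 94 → 97 → 130 → 10 → 1  — happy
764: 764 → 101 → 2 → 4 → 16 → 37 → 58 → 89 → 145 → 42 → 20 → 4  — not happy
765: 765 → 110 → 2 → 4 → 16 → 37 → 58 → 89 → 145 → 42 → 20 → 4  — not happy
766: 766 → 121 → 6 → 36 → 45 → 41 → 17 → 50 → 25 → 29 → 85 → 89 → 145 → 42 → 20 → 4 → 16 → 37 → 58 → 89  — not happy
happy: 763

1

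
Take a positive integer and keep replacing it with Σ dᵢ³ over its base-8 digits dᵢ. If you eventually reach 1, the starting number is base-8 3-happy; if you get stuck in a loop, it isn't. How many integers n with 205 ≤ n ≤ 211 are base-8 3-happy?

3

205: 205 → 153 → 36 → 128 → 8 → 1  (reaches 1)
206: 206 → 244 → 307 → 307  (repeats 307)
207: 207 → 371 → 368 → 341 → 258 → 72 → 2 → 8 → 1  (reaches 1)
208: 208 → 35 → 91 → 55 → 559 → 469 → 476 → 434 → 440 → 559  (repeats 559)
209: 209 → 36 → 128 → 8 → 1  (reaches 1)
210: 210 → 43 → 152 → 35 → 91 → 55 → 559 → 469 → 476 → 434 → 440 → 559  (repeats 559)
211: 211 → 62 → 559 → 469 → 476 → 434 → 440 → 559  (repeats 559)
base-8 3-happy: 205, 207, 209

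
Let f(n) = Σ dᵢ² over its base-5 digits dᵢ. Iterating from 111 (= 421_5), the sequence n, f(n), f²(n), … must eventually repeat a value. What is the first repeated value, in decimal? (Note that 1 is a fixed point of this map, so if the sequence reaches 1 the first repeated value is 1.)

111 = (4,2,1)_5 → 4² + 2² + 1² = 16 + 4 + 1 = 21
21 = (4,1)_5 → 4² + 1² = 16 + 1 = 17
17 = (3,2)_5 → 3² + 2² = 9 + 4 = 13
13 = (2,3)_5 → 2² + 3² = 4 + 9 = 13  — 13 already appeared earlier.

13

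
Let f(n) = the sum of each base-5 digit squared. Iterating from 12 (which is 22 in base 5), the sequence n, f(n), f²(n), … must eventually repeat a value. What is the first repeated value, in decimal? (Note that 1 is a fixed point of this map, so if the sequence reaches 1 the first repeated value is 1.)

10

12 = (2,2)_5 → 2² + 2² = 4 + 4 = 8
8 = (1,3)_5 → 1² + 3² = 1 + 9 = 10
10 = (2,0)_5 → 2² + 0² = 4 + 0 = 4
4 = (4)_5 → 4² = 16
16 = (3,1)_5 → 3² + 1² = 9 + 1 = 10  — 10 already appeared earlier.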